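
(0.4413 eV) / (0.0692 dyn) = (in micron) 1 eV = 1.6021766e-19 J, so 0.4413 eV = 0.4413 * 1.6021766e-19 = 7.0704055e-20 J. 1 dyn = 1e-05 N, so 0.0692 dyn = 0.0692 * 1e-05 = 6.92e-07 N. Combine: 7.0704055e-20 J / 6.92e-07 N = 1.0217349e-13 m. 1 micron = 1e-06 m, so 1.0217349e-13 m = 1.0217349e-13 / 1e-06 = 1.0217349e-07 micron ≈ 1.022e-07 micron (4 s.f.). Final answer: 1.022e-07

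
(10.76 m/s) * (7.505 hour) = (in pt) 8.241e+08. Check: 10.76 m/s is already in m/s. 1 hour = 3600 s, so 7.505 hour = 7.505 * 3600 = 27018 s. Combine: 10.76 m/s * 27018 s = 290713.68 m. 1 pt = 0.00035277778 m, so 290713.68 m = 290713.68 / 0.00035277778 = 8.2407027e+08 pt ≈ 8.241e+08 pt (4 s.f.).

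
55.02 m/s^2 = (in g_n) 1 g_n = 9.80665 m/s^2, so 55.02 m/s^2 = 55.02 / 9.80665 = 5.6104786 g_n ≈ 5.61 g_n (4 s.f.). Final answer: 5.61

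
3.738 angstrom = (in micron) 1 angstrom = 1e-10 m, so 3.738 angstrom = 3.738 * 1e-10 = 3.738e-10 m. 1 micron = 1e-06 m, so 3.738e-10 m = 3.738e-10 / 1e-06 = 0.0003738 micron. Final answer: 0.0003738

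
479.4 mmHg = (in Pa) 6.391e+04. Check: 1 mmHg = 133.32237 Pa, so 479.4 mmHg = 479.4 * 133.32237 = 63914.743 Pa. Result: 63914.743 Pa ≈ 6.391e+04 Pa (4 s.f.).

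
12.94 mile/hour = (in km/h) 20.82. Check: 1 mile/hour = 0.44704 m/s, so 12.94 mile/hour = 12.94 * 0.44704 = 5.7846976 m/s. 1 km/h = 0.27777778 m/s, so 5.7846976 m/s = 5.7846976 / 0.27777778 = 20.824911 km/h ≈ 20.82 km/h (4 s.f.).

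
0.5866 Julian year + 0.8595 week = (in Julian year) 0.6031. Check: 1 Julian year = 31557600 s, so 0.5866 Julian year = 0.5866 * 31557600 = 18511688 s. 1 week = 604800 s, so 0.8595 week = 0.8595 * 604800 = 519825.6 s. Sum: 18511688 + 519825.6 = 19031514 s. 1 Julian year = 31557600 s, so 19031514 s = 19031514 / 31557600 = 0.60307228 Julian year ≈ 0.6031 Julian year (4 s.f.).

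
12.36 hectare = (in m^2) 1.236e+05. Check: 1 hectare = 10000 m^2, so 12.36 hectare = 12.36 * 10000 = 123600 m^2. Result: 123600 m^2 ≈ 1.236e+05 m^2 (4 s.f.).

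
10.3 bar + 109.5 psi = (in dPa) 1.785e+07. Check: 1 bar = 100000 Pa, so 10.3 bar = 10.3 * 100000 = 1030000 Pa. 1 psi = 6894.7573 Pa, so 109.5 psi = 109.5 * 6894.7573 = 754975.92 Pa. Sum: 1030000 + 754975.92 = 1784975.9 Pa. 1 dPa = 0.1 Pa, so 1784975.9 Pa = 1784975.9 / 0.1 = 17849759 dPa ≈ 1.785e+07 dPa (4 s.f.).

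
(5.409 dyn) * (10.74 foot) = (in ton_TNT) 1 dyn = 1e-05 N, so 5.409 dyn = 5.409 * 1e-05 = 5.409e-05 N. 1 foot = 0.3048 m, so 10.74 foot = 10.74 * 0.3048 = 3.273552 m. Combine: 5.409e-05 N * 3.273552 m = 0.00017706643 J. 1 ton_TNT = 4.184e+09 J, so 0.00017706643 J = 0.00017706643 / 4.184e+09 = 4.2319892e-14 ton_TNT ≈ 4.232e-14 ton_TNT (4 s.f.). Final answer: 4.232e-14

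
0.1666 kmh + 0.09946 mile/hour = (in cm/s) 9.074. Check: 1 kmh = 0.27777778 m/s, so 0.1666 kmh = 0.1666 * 0.27777778 = 0.046277778 m/s. 1 mile/hour = 0.44704 m/s, so 0.09946 mile/hour = 0.09946 * 0.44704 = 0.044462598 m/s. Sum: 0.046277778 + 0.044462598 = 0.090740376 m/s. 1 cm/s = 0.01 m/s, so 0.090740376 m/s = 0.090740376 / 0.01 = 9.0740376 cm/s ≈ 9.074 cm/s (4 s.f.).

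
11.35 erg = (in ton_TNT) 2.713e-16. Check: 1 erg = 1e-07 J, so 11.35 erg = 11.35 * 1e-07 = 1.135e-06 J. 1 ton_TNT = 4.184e+09 J, so 1.135e-06 J = 1.135e-06 / 4.184e+09 = 2.7127151e-16 ton_TNT ≈ 2.713e-16 ton_TNT (4 s.f.).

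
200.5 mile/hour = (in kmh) 1 mile/hour = 0.44704 m/s, so 200.5 mile/hour = 200.5 * 0.44704 = 89.63152 m/s. 1 kmh = 0.27777778 m/s, so 89.63152 m/s = 89.63152 / 0.27777778 = 322.67347 kmh ≈ 322.7 kmh (4 s.f.). Final answer: 322.7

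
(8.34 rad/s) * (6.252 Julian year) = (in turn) 8.34 rad/s is already in rad/s. 1 Julian year = 31557600 s, so 6.252 Julian year = 6.252 * 31557600 = 1.9729812e+08 s. Combine: 8.34 rad/s * 1.9729812e+08 s = 1.6454663e+09 rad. 1 turn = 6.2831853 rad, so 1.6454663e+09 rad = 1.6454663e+09 / 6.2831853 = 2.6188409e+08 turn ≈ 2.619e+08 turn (4 s.f.). Final answer: 2.619e+08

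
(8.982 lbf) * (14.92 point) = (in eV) 1 lbf = 4.4482216 N, so 8.982 lbf = 8.982 * 4.4482216 = 39.953927 N. 1 point = 0.00035277778 m, so 14.92 point = 14.92 * 0.00035277778 = 0.0052634444 m. Combine: 39.953927 N * 0.0052634444 m = 0.21029527 J. 1 eV = 1.6021766e-19 J, so 0.21029527 J = 0.21029527 / 1.6021766e-19 = 1.3125599e+18 eV ≈ 1.313e+18 eV (4 s.f.). Final answer: 1.313e+18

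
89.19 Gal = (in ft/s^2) 1 Gal = 0.01 m/s^2, so 89.19 Gal = 89.19 * 0.01 = 0.8919 m/s^2. 1 ft/s^2 = 0.3048 m/s^2, so 0.8919 m/s^2 = 0.8919 / 0.3048 = 2.9261811 ft/s^2 ≈ 2.926 ft/s^2 (4 s.f.). Final answer: 2.926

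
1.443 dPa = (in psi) 2.093e-05. Check: 1 dPa = 0.1 Pa, so 1.443 dPa = 1.443 * 0.1 = 0.1443 Pa. 1 psi = 6894.7573 Pa, so 0.1443 Pa = 0.1443 / 6894.7573 = 2.0928946e-05 psi ≈ 2.093e-05 psi (4 s.f.).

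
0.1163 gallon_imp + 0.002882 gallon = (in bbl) 0.003394. Check: 1 gallon_imp = 0.00454609 m^3, so 0.1163 gallon_imp = 0.1163 * 0.00454609 = 0.00052871027 m^3. 1 gallon = 0.0037854118 m^3, so 0.002882 gallon = 0.002882 * 0.0037854118 = 1.0909557e-05 m^3. Sum: 0.00052871027 + 1.0909557e-05 = 0.00053961982 m^3. 1 bbl = 0.15898729 m^3, so 0.00053961982 m^3 = 0.00053961982 / 0.15898729 = 0.0033941066 bbl ≈ 0.003394 bbl (4 s.f.).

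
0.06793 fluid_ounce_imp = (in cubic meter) 1.93e-06. Check: 1 fluid_ounce_imp = 2.8413063e-05 m^3, so 0.06793 fluid_ounce_imp = 0.06793 * 2.8413063e-05 = 1.9300993e-06 m^3. 1.9300993e-06 m^3 = 1.9300993e-06 cubic meter ≈ 1.93e-06 cubic meter (4 s.f.).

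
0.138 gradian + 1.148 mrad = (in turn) 1 gradian = 0.015707963 rad, so 0.138 gradian = 0.138 * 0.015707963 = 0.0021676989 rad. 1 mrad = 0.001 rad, so 1.148 mrad = 1.148 * 0.001 = 0.001148 rad. Sum: 0.0021676989 + 0.001148 = 0.0033156989 rad. 1 turn = 6.2831853 rad, so 0.0033156989 rad = 0.0033156989 / 6.2831853 = 0.00052770987 turn ≈ 0.0005277 turn (4 s.f.). Final answer: 0.0005277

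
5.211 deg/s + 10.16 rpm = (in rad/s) 1 deg/s = 0.017453293 rad/s, so 5.211 deg/s = 5.211 * 0.017453293 = 0.090949107 rad/s. 1 rpm = 0.10471976 rad/s, so 10.16 rpm = 10.16 * 0.10471976 = 1.0639527 rad/s. Sum: 0.090949107 + 1.0639527 = 1.1549018 rad/s. Result: 1.1549018 rad/s ≈ 1.155 rad/s (4 s.f.). Final answer: 1.155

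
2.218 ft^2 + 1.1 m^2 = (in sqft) 14.06. Check: 1 ft^2 = 0.09290304 m^2, so 2.218 ft^2 = 2.218 * 0.09290304 = 0.20605894 m^2. 1.1 m^2 is already in m^2. Sum: 0.20605894 + 1.1 = 1.3060589 m^2. 1 sqft = 0.09290304 m^2, so 1.3060589 m^2 = 1.3060589 / 0.09290304 = 14.058301 sqft ≈ 14.06 sqft (4 s.f.).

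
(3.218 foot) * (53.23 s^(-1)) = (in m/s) 52.21. Check: 1 foot = 0.3048 m, so 3.218 foot = 3.218 * 0.3048 = 0.9808464 m. 53.23 s^(-1) = 53.23 Hz. Combine: 0.9808464 m * 53.23 Hz = 52.210454 m/s. Result: 52.210454 m/s ≈ 52.21 m/s (4 s.f.).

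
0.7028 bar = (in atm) 1 bar = 100000 Pa, so 0.7028 bar = 0.7028 * 100000 = 70280 Pa. 1 atm = 101325 Pa, so 70280 Pa = 70280 / 101325 = 0.69360967 atm ≈ 0.6936 atm (4 s.f.). Final answer: 0.6936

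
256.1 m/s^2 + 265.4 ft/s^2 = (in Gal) 3.37e+04. Check: 256.1 m/s^2 is already in m/s^2. 1 ft/s^2 = 0.3048 m/s^2, so 265.4 ft/s^2 = 265.4 * 0.3048 = 80.89392 m/s^2. Sum: 256.1 + 80.89392 = 336.99392 m/s^2. 1 Gal = 0.01 m/s^2, so 336.99392 m/s^2 = 336.99392 / 0.01 = 33699.392 Gal ≈ 3.37e+04 Gal (4 s.f.).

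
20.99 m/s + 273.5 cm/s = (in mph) 53.07. Check: 20.99 m/s is already in m/s. 1 cm/s = 0.01 m/s, so 273.5 cm/s = 273.5 * 0.01 = 2.735 m/s. Sum: 20.99 + 2.735 = 23.725 m/s. 1 mph = 0.44704 m/s, so 23.725 m/s = 23.725 / 0.44704 = 53.071314 mph ≈ 53.07 mph (4 s.f.).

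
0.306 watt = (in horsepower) 0.306 watt = 0.306 W. 1 horsepower = 745.69987 W, so 0.306 W = 0.306 / 745.69987 = 0.00041035276 horsepower ≈ 0.0004104 horsepower (4 s.f.). Final answer: 0.0004104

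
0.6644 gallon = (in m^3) 1 gallon = 0.0037854118 m^3, so 0.6644 gallon = 0.6644 * 0.0037854118 = 0.0025150276 m^3. Result: 0.0025150276 m^3 ≈ 0.002515 m^3 (4 s.f.). Final answer: 0.002515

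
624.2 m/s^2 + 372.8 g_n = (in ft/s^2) 1.404e+04. Check: 624.2 m/s^2 is already in m/s^2. 1 g_n = 9.80665 m/s^2, so 372.8 g_n = 372.8 * 9.80665 = 3655.9191 m/s^2. Sum: 624.2 + 3655.9191 = 4280.1191 m/s^2. 1 ft/s^2 = 0.3048 m/s^2, so 4280.1191 m/s^2 = 4280.1191 / 0.3048 = 14042.386 ft/s^2 ≈ 1.404e+04 ft/s^2 (4 s.f.).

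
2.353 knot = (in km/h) 4.358. Check: 1 knot = 0.51444444 m/s, so 2.353 knot = 2.353 * 0.51444444 = 1.2104878 m/s. 1 km/h = 0.27777778 m/s, so 1.2104878 m/s = 1.2104878 / 0.27777778 = 4.357756 km/h ≈ 4.358 km/h (4 s.f.).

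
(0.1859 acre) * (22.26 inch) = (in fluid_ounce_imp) 1.497e+07. Check: 1 acre = 4046.8564 m^2, so 0.1859 acre = 0.1859 * 4046.8564 = 752.31061 m^2. 1 inch = 0.0254 m, so 22.26 inch = 22.26 * 0.0254 = 0.565404 m. Combine: 752.31061 m^2 * 0.565404 m = 425.35943 m^3. 1 fluid_ounce_imp = 2.8413063e-05 m^3, so 425.35943 m^3 = 425.35943 / 2.8413063e-05 = 14970559 fluid_ounce_imp ≈ 1.497e+07 fluid_ounce_imp (4 s.f.).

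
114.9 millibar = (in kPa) 11.49. Check: 1 millibar = 100 Pa, so 114.9 millibar = 114.9 * 100 = 11490 Pa. 1 kPa = 1000 Pa, so 11490 Pa = 11490 / 1000 = 11.49 kPa.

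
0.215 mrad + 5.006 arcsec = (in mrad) 1 mrad = 0.001 rad, so 0.215 mrad = 0.215 * 0.001 = 0.000215 rad. 1 arcsec = 4.8481368e-06 rad, so 5.006 arcsec = 5.006 * 4.8481368e-06 = 2.4269773e-05 rad. Sum: 0.000215 + 2.4269773e-05 = 0.00023926977 rad. 1 mrad = 0.001 rad, so 0.00023926977 rad = 0.00023926977 / 0.001 = 0.23926977 mrad ≈ 0.2393 mrad (4 s.f.). Final answer: 0.2393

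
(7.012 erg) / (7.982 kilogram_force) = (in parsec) 1 erg = 1e-07 J, so 7.012 erg = 7.012 * 1e-07 = 7.012e-07 J. 1 kilogram_force = 9.80665 N, so 7.982 kilogram_force = 7.982 * 9.80665 = 78.27668 N. Combine: 7.012e-07 J / 78.27668 N = 8.957968e-09 m. 1 parsec = 3.0856776e+16 m, so 8.957968e-09 m = 8.957968e-09 / 3.0856776e+16 = 2.9030797e-25 parsec ≈ 2.903e-25 parsec (4 s.f.). Final answer: 2.903e-25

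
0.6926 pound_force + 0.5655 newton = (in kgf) 1 pound_force = 4.4482216 N, so 0.6926 pound_force = 0.6926 * 4.4482216 = 3.0808383 N. 0.5655 newton = 0.5655 N. Sum: 3.0808383 + 0.5655 = 3.6463383 N. 1 kgf = 9.80665 N, so 3.6463383 N = 3.6463383 / 9.80665 = 0.37182303 kgf ≈ 0.3718 kgf (4 s.f.). Final answer: 0.3718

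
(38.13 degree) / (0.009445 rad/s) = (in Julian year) 1 degree = 0.017453293 rad, so 38.13 degree = 38.13 * 0.017453293 = 0.66549404 rad. 0.009445 rad/s is already in rad/s. Combine: 0.66549404 rad / 0.009445 rad/s = 70.459931 s. 1 Julian year = 31557600 s, so 70.459931 s = 70.459931 / 31557600 = 2.2327405e-06 Julian year ≈ 2.233e-06 Julian year (4 s.f.). Final answer: 2.233e-06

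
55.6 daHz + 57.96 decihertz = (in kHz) 1 daHz = 10 Hz, so 55.6 daHz = 55.6 * 10 = 556 Hz. 1 decihertz = 0.1 Hz, so 57.96 decihertz = 57.96 * 0.1 = 5.796 Hz. Sum: 556 + 5.796 = 561.796 Hz. 1 kHz = 1000 Hz, so 561.796 Hz = 561.796 / 1000 = 0.561796 kHz ≈ 0.5618 kHz (4 s.f.). Final answer: 0.5618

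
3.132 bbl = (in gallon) 1 bbl = 0.15898729 m^3, so 3.132 bbl = 3.132 * 0.15898729 = 0.49794821 m^3. 1 gallon = 0.0037854118 m^3, so 0.49794821 m^3 = 0.49794821 / 0.0037854118 = 131.544 gallon ≈ 131.5 gallon (4 s.f.). Final answer: 131.5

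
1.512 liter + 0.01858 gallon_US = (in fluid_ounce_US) 53.51. Check: 1 liter = 0.001 m^3, so 1.512 liter = 1.512 * 0.001 = 0.001512 m^3. 1 gallon_US = 0.0037854118 m^3, so 0.01858 gallon_US = 0.01858 * 0.0037854118 = 7.0332951e-05 m^3. Sum: 0.001512 + 7.0332951e-05 = 0.001582333 m^3. 1 fluid_ounce_US = 2.957353e-05 m^3, so 0.001582333 m^3 = 0.001582333 / 2.957353e-05 = 53.505042 fluid_ounce_US ≈ 53.51 fluid_ounce_US (4 s.f.).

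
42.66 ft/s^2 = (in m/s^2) 1 ft/s^2 = 0.3048 m/s^2, so 42.66 ft/s^2 = 42.66 * 0.3048 = 13.002768 m/s^2. Result: 13.002768 m/s^2 ≈ 13 m/s^2 (4 s.f.). Final answer: 13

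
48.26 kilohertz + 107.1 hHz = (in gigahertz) 5.897e-05. Check: 1 kilohertz = 1000 Hz, so 48.26 kilohertz = 48.26 * 1000 = 48260 Hz. 1 hHz = 100 Hz, so 107.1 hHz = 107.1 * 100 = 10710 Hz. Sum: 48260 + 10710 = 58970 Hz. 1 gigahertz = 1e+09 Hz, so 58970 Hz = 58970 / 1e+09 = 5.897e-05 gigahertz.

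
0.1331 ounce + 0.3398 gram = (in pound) 0.009068. Check: 1 ounce = 0.028349523 kg, so 0.1331 ounce = 0.1331 * 0.028349523 = 0.0037733215 kg. 1 gram = 0.001 kg, so 0.3398 gram = 0.3398 * 0.001 = 0.0003398 kg. Sum: 0.0037733215 + 0.0003398 = 0.0041131215 kg. 1 pound = 0.45359237 kg, so 0.0041131215 kg = 0.0041131215 / 0.45359237 = 0.0090678808 pound ≈ 0.009068 pound (4 s.f.).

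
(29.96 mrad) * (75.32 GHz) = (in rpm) 1 mrad = 0.001 rad, so 29.96 mrad = 29.96 * 0.001 = 0.02996 rad. 1 GHz = 1e+09 Hz, so 75.32 GHz = 75.32 * 1e+09 = 7.532e+10 Hz. Combine: 0.02996 rad * 7.532e+10 Hz = 2.2565872e+09 rad/s. 1 rpm = 0.10471976 rad/s, so 2.2565872e+09 rad/s = 2.2565872e+09 / 0.10471976 = 2.154882e+10 rpm ≈ 2.155e+10 rpm (4 s.f.). Final answer: 2.155e+10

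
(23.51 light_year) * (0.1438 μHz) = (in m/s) 1 light_year = 9.4607305e+15 m, so 23.51 light_year = 23.51 * 9.4607305e+15 = 2.2242177e+17 m. 1 μHz = 1e-06 Hz, so 0.1438 μHz = 0.1438 * 1e-06 = 1.438e-07 Hz. Combine: 2.2242177e+17 m * 1.438e-07 Hz = 3.1984251e+10 m/s. Result: 3.1984251e+10 m/s ≈ 3.198e+10 m/s (4 s.f.). Final answer: 3.198e+10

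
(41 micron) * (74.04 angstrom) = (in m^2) 3.036e-13. Check: 1 micron = 1e-06 m, so 41 micron = 41 * 1e-06 = 4.1e-05 m. 1 angstrom = 1e-10 m, so 74.04 angstrom = 74.04 * 1e-10 = 7.404e-09 m. Combine: 4.1e-05 m * 7.404e-09 m = 3.03564e-13 m^2. Result: 3.03564e-13 m^2 ≈ 3.036e-13 m^2 (4 s.f.).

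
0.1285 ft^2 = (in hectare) 1 ft^2 = 0.09290304 m^2, so 0.1285 ft^2 = 0.1285 * 0.09290304 = 0.011938041 m^2. 1 hectare = 10000 m^2, so 0.011938041 m^2 = 0.011938041 / 10000 = 1.1938041e-06 hectare ≈ 1.194e-06 hectare (4 s.f.). Final answer: 1.194e-06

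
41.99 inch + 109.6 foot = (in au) 2.304e-10. Check: 1 inch = 0.0254 m, so 41.99 inch = 41.99 * 0.0254 = 1.066546 m. 1 foot = 0.3048 m, so 109.6 foot = 109.6 * 0.3048 = 33.40608 m. Sum: 1.066546 + 33.40608 = 34.472626 m. 1 au = 1.4959787e+11 m, so 34.472626 m = 34.472626 / 1.4959787e+11 = 2.3043527e-10 au ≈ 2.304e-10 au (4 s.f.).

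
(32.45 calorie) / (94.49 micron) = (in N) 1.437e+06. Check: 1 calorie = 4.184 J, so 32.45 calorie = 32.45 * 4.184 = 135.7708 J. 1 micron = 1e-06 m, so 94.49 micron = 94.49 * 1e-06 = 9.449e-05 m. Combine: 135.7708 J / 9.449e-05 m = 1436880.1 N. Result: 1436880.1 N ≈ 1.437e+06 N (4 s.f.).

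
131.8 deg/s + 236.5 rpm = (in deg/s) 1 deg/s = 0.017453293 rad/s, so 131.8 deg/s = 131.8 * 0.017453293 = 2.300344 rad/s. 1 rpm = 0.10471976 rad/s, so 236.5 rpm = 236.5 * 0.10471976 = 24.766222 rad/s. Sum: 2.300344 + 24.766222 = 27.066566 rad/s. 1 deg/s = 0.017453293 rad/s, so 27.066566 rad/s = 27.066566 / 0.017453293 = 1550.8 deg/s ≈ 1551 deg/s (4 s.f.). Final answer: 1551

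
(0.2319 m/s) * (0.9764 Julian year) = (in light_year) 7.553e-10. Check: 0.2319 m/s is already in m/s. 1 Julian year = 31557600 s, so 0.9764 Julian year = 0.9764 * 31557600 = 30812841 s. Combine: 0.2319 m/s * 30812841 s = 7145497.7 m. 1 light_year = 9.4607305e+15 m, so 7145497.7 m = 7145497.7 / 9.4607305e+15 = 7.5527971e-10 light_year ≈ 7.553e-10 light_year (4 s.f.).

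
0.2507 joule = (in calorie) 0.2507 joule = 0.2507 J. 1 calorie = 4.184 J, so 0.2507 J = 0.2507 / 4.184 = 0.059918738 calorie ≈ 0.05992 calorie (4 s.f.). Final answer: 0.05992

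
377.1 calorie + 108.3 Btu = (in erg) 1.158e+12. Check: 1 calorie = 4.184 J, so 377.1 calorie = 377.1 * 4.184 = 1577.7864 J. 1 Btu = 1055.0559 J, so 108.3 Btu = 108.3 * 1055.0559 = 114262.55 J. Sum: 1577.7864 + 114262.55 = 115840.34 J. 1 erg = 1e-07 J, so 115840.34 J = 115840.34 / 1e-07 = 1.1584034e+12 erg ≈ 1.158e+12 erg (4 s.f.).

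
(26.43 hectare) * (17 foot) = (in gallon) 3.618e+08. Check: 1 hectare = 10000 m^2, so 26.43 hectare = 26.43 * 10000 = 264300 m^2. 1 foot = 0.3048 m, so 17 foot = 17 * 0.3048 = 5.1816 m. Combine: 264300 m^2 * 5.1816 m = 1369496.9 m^3. 1 gallon = 0.0037854118 m^3, so 1369496.9 m^3 = 1369496.9 / 0.0037854118 = 3.617828e+08 gallon ≈ 3.618e+08 gallon (4 s.f.).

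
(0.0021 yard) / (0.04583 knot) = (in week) 1.347e-07. Check: 1 yard = 0.9144 m, so 0.0021 yard = 0.0021 * 0.9144 = 0.00192024 m. 1 knot = 0.51444444 m/s, so 0.04583 knot = 0.04583 * 0.51444444 = 0.023576989 m/s. Combine: 0.00192024 m / 0.023576989 m/s = 0.081445515 s. 1 week = 604800 s, so 0.081445515 s = 0.081445515 / 604800 = 1.346652e-07 week ≈ 1.347e-07 week (4 s.f.).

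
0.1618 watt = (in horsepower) 0.1618 watt = 0.1618 W. 1 horsepower = 745.69987 W, so 0.1618 W = 0.1618 / 745.69987 = 0.00021697737 horsepower ≈ 0.000217 horsepower (4 s.f.). Final answer: 0.000217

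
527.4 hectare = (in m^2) 1 hectare = 10000 m^2, so 527.4 hectare = 527.4 * 10000 = 5274000 m^2. Result: 5274000 m^2 ≈ 5.274e+06 m^2 (4 s.f.). Final answer: 5.274e+06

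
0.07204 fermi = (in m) 7.204e-17. Check: 1 fermi = 1e-15 m, so 0.07204 fermi = 0.07204 * 1e-15 = 7.204e-17 m. Result: 7.204e-17 m.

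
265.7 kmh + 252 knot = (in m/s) 1 kmh = 0.27777778 m/s, so 265.7 kmh = 265.7 * 0.27777778 = 73.805556 m/s. 1 knot = 0.51444444 m/s, so 252 knot = 252 * 0.51444444 = 129.64 m/s. Sum: 73.805556 + 129.64 = 203.44556 m/s. Result: 203.44556 m/s ≈ 203.4 m/s (4 s.f.). Final answer: 203.4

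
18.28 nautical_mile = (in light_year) 3.578e-12. Check: 1 nautical_mile = 1852 m, so 18.28 nautical_mile = 18.28 * 1852 = 33854.56 m. 1 light_year = 9.4607305e+15 m, so 33854.56 m = 33854.56 / 9.4607305e+15 = 3.5784298e-12 light_year ≈ 3.578e-12 light_year (4 s.f.).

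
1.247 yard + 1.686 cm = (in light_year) 1 yard = 0.9144 m, so 1.247 yard = 1.247 * 0.9144 = 1.1402568 m. 1 cm = 0.01 m, so 1.686 cm = 1.686 * 0.01 = 0.01686 m. Sum: 1.1402568 + 0.01686 = 1.1571168 m. 1 light_year = 9.4607305e+15 m, so 1.1571168 m = 1.1571168 / 9.4607305e+15 = 1.2230734e-16 light_year ≈ 1.223e-16 light_year (4 s.f.). Final answer: 1.223e-16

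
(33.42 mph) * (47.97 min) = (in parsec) 1 mph = 0.44704 m/s, so 33.42 mph = 33.42 * 0.44704 = 14.940077 m/s. 1 min = 60 s, so 47.97 min = 47.97 * 60 = 2878.2 s. Combine: 14.940077 m/s * 2878.2 s = 43000.529 m. 1 parsec = 3.0856776e+16 m, so 43000.529 m = 43000.529 / 3.0856776e+16 = 1.3935522e-12 parsec ≈ 1.394e-12 parsec (4 s.f.). Final answer: 1.394e-12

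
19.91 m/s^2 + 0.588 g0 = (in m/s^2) 25.68. Check: 19.91 m/s^2 is already in m/s^2. 1 g0 = 9.80665 m/s^2, so 0.588 g0 = 0.588 * 9.80665 = 5.7663102 m/s^2. Sum: 19.91 + 5.7663102 = 25.67631 m/s^2. Result: 25.67631 m/s^2 ≈ 25.68 m/s^2 (4 s.f.).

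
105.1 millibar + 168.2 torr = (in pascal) 1 millibar = 100 Pa, so 105.1 millibar = 105.1 * 100 = 10510 Pa. 1 torr = 133.32237 Pa, so 168.2 torr = 168.2 * 133.32237 = 22424.822 Pa. Sum: 10510 + 22424.822 = 32934.822 Pa. 32934.822 Pa = 32934.822 pascal ≈ 3.293e+04 pascal (4 s.f.). Final answer: 3.293e+04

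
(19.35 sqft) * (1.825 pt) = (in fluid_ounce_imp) 1 sqft = 0.09290304 m^2, so 19.35 sqft = 19.35 * 0.09290304 = 1.7976738 m^2. 1 pt = 0.00035277778 m, so 1.825 pt = 1.825 * 0.00035277778 = 0.00064381944 m. Combine: 1.7976738 m^2 * 0.00064381944 m = 0.0011573774 m^3. 1 fluid_ounce_imp = 2.8413063e-05 m^3, so 0.0011573774 m^3 = 0.0011573774 / 2.8413063e-05 = 40.733989 fluid_ounce_imp ≈ 40.73 fluid_ounce_imp (4 s.f.). Final answer: 40.73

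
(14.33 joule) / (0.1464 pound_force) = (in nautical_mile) 0.01188. Check: 14.33 joule = 14.33 J. 1 pound_force = 4.4482216 N, so 0.1464 pound_force = 0.1464 * 4.4482216 = 0.65121964 N. Combine: 14.33 J / 0.65121964 N = 22.004864 m. 1 nautical_mile = 1852 m, so 22.004864 m = 22.004864 / 1852 = 0.011881676 nautical_mile ≈ 0.01188 nautical_mile (4 s.f.).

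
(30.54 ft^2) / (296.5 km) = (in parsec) 3.101e-22. Check: 1 ft^2 = 0.09290304 m^2, so 30.54 ft^2 = 30.54 * 0.09290304 = 2.8372588 m^2. 1 km = 1000 m, so 296.5 km = 296.5 * 1000 = 296500 m. Combine: 2.8372588 m^2 / 296500 m = 9.5691698e-06 m. 1 parsec = 3.0856776e+16 m, so 9.5691698e-06 m = 9.5691698e-06 / 3.0856776e+16 = 3.1011567e-22 parsec ≈ 3.101e-22 parsec (4 s.f.).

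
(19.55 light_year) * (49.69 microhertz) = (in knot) 1 light_year = 9.4607305e+15 m, so 19.55 light_year = 19.55 * 9.4607305e+15 = 1.8495728e+17 m. 1 microhertz = 1e-06 Hz, so 49.69 microhertz = 49.69 * 1e-06 = 4.969e-05 Hz. Combine: 1.8495728e+17 m * 4.969e-05 Hz = 9.1905273e+12 m/s. 1 knot = 0.51444444 m/s, so 9.1905273e+12 m/s = 9.1905273e+12 / 0.51444444 = 1.7864956e+13 knot ≈ 1.786e+13 knot (4 s.f.). Final answer: 1.786e+13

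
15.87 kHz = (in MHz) 1 kHz = 1000 Hz, so 15.87 kHz = 15.87 * 1000 = 15870 Hz. 1 MHz = 1000000 Hz, so 15870 Hz = 15870 / 1000000 = 0.01587 MHz. Final answer: 0.01587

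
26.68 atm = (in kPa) 2703. Check: 1 atm = 101325 Pa, so 26.68 atm = 26.68 * 101325 = 2703351 Pa. 1 kPa = 1000 Pa, so 2703351 Pa = 2703351 / 1000 = 2703.351 kPa ≈ 2703 kPa (4 s.f.).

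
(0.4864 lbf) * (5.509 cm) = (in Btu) 1 lbf = 4.4482216 N, so 0.4864 lbf = 0.4864 * 4.4482216 = 2.163615 N. 1 cm = 0.01 m, so 5.509 cm = 5.509 * 0.01 = 0.05509 m. Combine: 2.163615 N * 0.05509 m = 0.11919355 J. 1 Btu = 1055.0559 J, so 0.11919355 J = 0.11919355 / 1055.0559 = 0.00011297369 Btu ≈ 0.000113 Btu (4 s.f.). Final answer: 0.000113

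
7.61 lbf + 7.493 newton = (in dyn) 1 lbf = 4.4482216 N, so 7.61 lbf = 7.61 * 4.4482216 = 33.850966 N. 7.493 newton = 7.493 N. Sum: 33.850966 + 7.493 = 41.343966 N. 1 dyn = 1e-05 N, so 41.343966 N = 41.343966 / 1e-05 = 4134396.6 dyn ≈ 4.134e+06 dyn (4 s.f.). Final answer: 4.134e+06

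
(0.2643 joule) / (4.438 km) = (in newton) 5.955e-05. Check: 0.2643 joule = 0.2643 J. 1 km = 1000 m, so 4.438 km = 4.438 * 1000 = 4438 m. Combine: 0.2643 J / 4438 m = 5.9553853e-05 N. 5.9553853e-05 N = 5.9553853e-05 newton ≈ 5.955e-05 newton (4 s.f.).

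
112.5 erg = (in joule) 1 erg = 1e-07 J, so 112.5 erg = 112.5 * 1e-07 = 1.125e-05 J. 1.125e-05 J = 1.125e-05 joule. Final answer: 1.125e-05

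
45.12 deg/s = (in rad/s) 1 deg/s = 0.017453293 rad/s, so 45.12 deg/s = 45.12 * 0.017453293 = 0.78749256 rad/s. Result: 0.78749256 rad/s ≈ 0.7875 rad/s (4 s.f.). Final answer: 0.7875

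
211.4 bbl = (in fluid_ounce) 1.136e+06. Check: 1 bbl = 0.15898729 m^3, so 211.4 bbl = 211.4 * 0.15898729 = 33.609914 m^3. 1 fluid_ounce = 2.957353e-05 m^3, so 33.609914 m^3 = 33.609914 / 2.957353e-05 = 1136486.4 fluid_ounce ≈ 1.136e+06 fluid_ounce (4 s.f.).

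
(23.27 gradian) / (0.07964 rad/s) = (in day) 5.312e-05. Check: 1 gradian = 0.015707963 rad, so 23.27 gradian = 23.27 * 0.015707963 = 0.36552431 rad. 0.07964 rad/s is already in rad/s. Combine: 0.36552431 rad / 0.07964 rad/s = 4.5897075 s. 1 day = 86400 s, so 4.5897075 s = 4.5897075 / 86400 = 5.3121615e-05 day ≈ 5.312e-05 day (4 s.f.).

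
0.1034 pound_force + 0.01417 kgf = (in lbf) 1 pound_force = 4.4482216 N, so 0.1034 pound_force = 0.1034 * 4.4482216 = 0.45994612 N. 1 kgf = 9.80665 N, so 0.01417 kgf = 0.01417 * 9.80665 = 0.13896023 N. Sum: 0.45994612 + 0.13896023 = 0.59890635 N. 1 lbf = 4.4482216 N, so 0.59890635 N = 0.59890635 / 4.4482216 = 0.1346395 lbf ≈ 0.1346 lbf (4 s.f.). Final answer: 0.1346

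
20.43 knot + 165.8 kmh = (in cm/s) 1 knot = 0.51444444 m/s, so 20.43 knot = 20.43 * 0.51444444 = 10.5101 m/s. 1 kmh = 0.27777778 m/s, so 165.8 kmh = 165.8 * 0.27777778 = 46.055556 m/s. Sum: 10.5101 + 46.055556 = 56.565656 m/s. 1 cm/s = 0.01 m/s, so 56.565656 m/s = 56.565656 / 0.01 = 5656.5656 cm/s ≈ 5657 cm/s (4 s.f.). Final answer: 5657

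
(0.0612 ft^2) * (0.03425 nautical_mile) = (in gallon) 95.27. Check: 1 ft^2 = 0.09290304 m^2, so 0.0612 ft^2 = 0.0612 * 0.09290304 = 0.005685666 m^2. 1 nautical_mile = 1852 m, so 0.03425 nautical_mile = 0.03425 * 1852 = 63.431 m. Combine: 0.005685666 m^2 * 63.431 m = 0.36064748 m^3. 1 gallon = 0.0037854118 m^3, so 0.36064748 m^3 = 0.36064748 / 0.0037854118 = 95.272986 gallon ≈ 95.27 gallon (4 s.f.).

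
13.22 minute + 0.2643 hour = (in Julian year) 1 minute = 60 s, so 13.22 minute = 13.22 * 60 = 793.2 s. 1 hour = 3600 s, so 0.2643 hour = 0.2643 * 3600 = 951.48 s. Sum: 793.2 + 951.48 = 1744.68 s. 1 Julian year = 31557600 s, so 1744.68 s = 1744.68 / 31557600 = 5.5285573e-05 Julian year ≈ 5.529e-05 Julian year (4 s.f.). Final answer: 5.529e-05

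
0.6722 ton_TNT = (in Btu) 1 ton_TNT = 4.184e+09 J, so 0.6722 ton_TNT = 0.6722 * 4.184e+09 = 2.8124848e+09 J. 1 Btu = 1055.0559 J, so 2.8124848e+09 J = 2.8124848e+09 / 1055.0559 = 2665721.2 Btu ≈ 2.666e+06 Btu (4 s.f.). Final answer: 2.666e+06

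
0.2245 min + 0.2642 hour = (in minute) 16.08. Check: 1 min = 60 s, so 0.2245 min = 0.2245 * 60 = 13.47 s. 1 hour = 3600 s, so 0.2642 hour = 0.2642 * 3600 = 951.12 s. Sum: 13.47 + 951.12 = 964.59 s. 1 minute = 60 s, so 964.59 s = 964.59 / 60 = 16.0765 minute ≈ 16.08 minute (4 s.f.).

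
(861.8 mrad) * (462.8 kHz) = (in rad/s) 1 mrad = 0.001 rad, so 861.8 mrad = 861.8 * 0.001 = 0.8618 rad. 1 kHz = 1000 Hz, so 462.8 kHz = 462.8 * 1000 = 462800 Hz. Combine: 0.8618 rad * 462800 Hz = 398841.04 rad/s. Result: 398841.04 rad/s ≈ 3.988e+05 rad/s (4 s.f.). Final answer: 3.988e+05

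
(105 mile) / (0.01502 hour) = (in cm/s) 3.125e+05. Check: 1 mile = 1609.344 m, so 105 mile = 105 * 1609.344 = 168981.12 m. 1 hour = 3600 s, so 0.01502 hour = 0.01502 * 3600 = 54.072 s. Combine: 168981.12 m / 54.072 s = 3125.1132 m/s. 1 cm/s = 0.01 m/s, so 3125.1132 m/s = 3125.1132 / 0.01 = 312511.32 cm/s ≈ 3.125e+05 cm/s (4 s.f.).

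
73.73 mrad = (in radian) 1 mrad = 0.001 rad, so 73.73 mrad = 73.73 * 0.001 = 0.07373 rad. 0.07373 rad = 0.07373 radian. Final answer: 0.07373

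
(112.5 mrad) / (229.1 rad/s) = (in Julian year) 1.556e-11. Check: 1 mrad = 0.001 rad, so 112.5 mrad = 112.5 * 0.001 = 0.1125 rad. 229.1 rad/s is already in rad/s. Combine: 0.1125 rad / 229.1 rad/s = 0.00049105194 s. 1 Julian year = 31557600 s, so 0.00049105194 s = 0.00049105194 / 31557600 = 1.5560497e-11 Julian year ≈ 1.556e-11 Julian year (4 s.f.).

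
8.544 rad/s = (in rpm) 81.59. Check: 1 rpm = 0.10471976 rad/s, so 8.544 rad/s = 8.544 / 0.10471976 = 81.58919 rpm ≈ 81.59 rpm (4 s.f.).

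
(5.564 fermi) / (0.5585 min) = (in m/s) 1 fermi = 1e-15 m, so 5.564 fermi = 5.564 * 1e-15 = 5.564e-15 m. 1 min = 60 s, so 0.5585 min = 0.5585 * 60 = 33.51 s. Combine: 5.564e-15 m / 33.51 s = 1.6603999e-16 m/s. Result: 1.6603999e-16 m/s ≈ 1.66e-16 m/s (4 s.f.). Final answer: 1.66e-16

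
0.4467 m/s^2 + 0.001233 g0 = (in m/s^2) 0.4588. Check: 0.4467 m/s^2 is already in m/s^2. 1 g0 = 9.80665 m/s^2, so 0.001233 g0 = 0.001233 * 9.80665 = 0.012091599 m/s^2. Sum: 0.4467 + 0.012091599 = 0.4587916 m/s^2. Result: 0.4587916 m/s^2 ≈ 0.4588 m/s^2 (4 s.f.).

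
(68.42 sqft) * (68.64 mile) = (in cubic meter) 1 sqft = 0.09290304 m^2, so 68.42 sqft = 68.42 * 0.09290304 = 6.356426 m^2. 1 mile = 1609.344 m, so 68.64 mile = 68.64 * 1609.344 = 110465.37 m. Combine: 6.356426 m^2 * 110465.37 m = 702164.96 m^3. 702164.96 m^3 = 702164.96 cubic meter ≈ 7.022e+05 cubic meter (4 s.f.). Final answer: 7.022e+05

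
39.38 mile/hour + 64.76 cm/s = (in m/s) 18.25. Check: 1 mile/hour = 0.44704 m/s, so 39.38 mile/hour = 39.38 * 0.44704 = 17.604435 m/s. 1 cm/s = 0.01 m/s, so 64.76 cm/s = 64.76 * 0.01 = 0.6476 m/s. Sum: 17.604435 + 0.6476 = 18.252035 m/s. Result: 18.252035 m/s ≈ 18.25 m/s (4 s.f.).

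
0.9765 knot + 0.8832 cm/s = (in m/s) 1 knot = 0.51444444 m/s, so 0.9765 knot = 0.9765 * 0.51444444 = 0.502355 m/s. 1 cm/s = 0.01 m/s, so 0.8832 cm/s = 0.8832 * 0.01 = 0.008832 m/s. Sum: 0.502355 + 0.008832 = 0.511187 m/s. Result: 0.511187 m/s ≈ 0.5112 m/s (4 s.f.). Final answer: 0.5112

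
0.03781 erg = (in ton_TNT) 1 erg = 1e-07 J, so 0.03781 erg = 0.03781 * 1e-07 = 3.781e-09 J. 1 ton_TNT = 4.184e+09 J, so 3.781e-09 J = 3.781e-09 / 4.184e+09 = 9.0368069e-19 ton_TNT ≈ 9.037e-19 ton_TNT (4 s.f.). Final answer: 9.037e-19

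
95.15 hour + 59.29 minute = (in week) 1 hour = 3600 s, so 95.15 hour = 95.15 * 3600 = 342540 s. 1 minute = 60 s, so 59.29 minute = 59.29 * 60 = 3557.4 s. Sum: 342540 + 3557.4 = 346097.4 s. 1 week = 604800 s, so 346097.4 s = 346097.4 / 604800 = 0.57225099 week ≈ 0.5723 week (4 s.f.). Final answer: 0.5723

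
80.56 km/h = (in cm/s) 2238. Check: 1 km/h = 0.27777778 m/s, so 80.56 km/h = 80.56 * 0.27777778 = 22.377778 m/s. 1 cm/s = 0.01 m/s, so 22.377778 m/s = 22.377778 / 0.01 = 2237.7778 cm/s ≈ 2238 cm/s (4 s.f.).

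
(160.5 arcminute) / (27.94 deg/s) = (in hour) 2.659e-05. Check: 1 arcminute = 0.00029088821 rad, so 160.5 arcminute = 160.5 * 0.00029088821 = 0.046687557 rad. 1 deg/s = 0.017453293 rad/s, so 27.94 deg/s = 27.94 * 0.017453293 = 0.48764499 rad/s. Combine: 0.046687557 rad / 0.48764499 rad/s = 0.095740873 s. 1 hour = 3600 s, so 0.095740873 s = 0.095740873 / 3600 = 2.6594687e-05 hour ≈ 2.659e-05 hour (4 s.f.).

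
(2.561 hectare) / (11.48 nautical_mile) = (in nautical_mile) 1 hectare = 10000 m^2, so 2.561 hectare = 2.561 * 10000 = 25610 m^2. 1 nautical_mile = 1852 m, so 11.48 nautical_mile = 11.48 * 1852 = 21260.96 m. Combine: 25610 m^2 / 21260.96 m = 1.2045552 m. 1 nautical_mile = 1852 m, so 1.2045552 m = 1.2045552 / 1852 = 0.00065040778 nautical_mile ≈ 0.0006504 nautical_mile (4 s.f.). Final answer: 0.0006504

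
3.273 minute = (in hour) 0.05455. Check: 1 minute = 60 s, so 3.273 minute = 3.273 * 60 = 196.38 s. 1 hour = 3600 s, so 196.38 s = 196.38 / 3600 = 0.05455 hour.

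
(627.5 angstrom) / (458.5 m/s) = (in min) 1 angstrom = 1e-10 m, so 627.5 angstrom = 627.5 * 1e-10 = 6.275e-08 m. 458.5 m/s is already in m/s. Combine: 6.275e-08 m / 458.5 m/s = 1.3685932e-10 s. 1 min = 60 s, so 1.3685932e-10 s = 1.3685932e-10 / 60 = 2.2809887e-12 min ≈ 2.281e-12 min (4 s.f.). Final answer: 2.281e-12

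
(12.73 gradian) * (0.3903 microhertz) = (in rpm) 1 gradian = 0.015707963 rad, so 12.73 gradian = 12.73 * 0.015707963 = 0.19996237 rad. 1 microhertz = 1e-06 Hz, so 0.3903 microhertz = 0.3903 * 1e-06 = 3.903e-07 Hz. Combine: 0.19996237 rad * 3.903e-07 Hz = 7.8045314e-08 rad/s. 1 rpm = 0.10471976 rad/s, so 7.8045314e-08 rad/s = 7.8045314e-08 / 0.10471976 = 7.4527785e-07 rpm ≈ 7.453e-07 rpm (4 s.f.). Final answer: 7.453e-07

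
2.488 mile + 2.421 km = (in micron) 1 mile = 1609.344 m, so 2.488 mile = 2.488 * 1609.344 = 4004.0479 m. 1 km = 1000 m, so 2.421 km = 2.421 * 1000 = 2421 m. Sum: 4004.0479 + 2421 = 6425.0479 m. 1 micron = 1e-06 m, so 6425.0479 m = 6425.0479 / 1e-06 = 6.4250479e+09 micron ≈ 6.425e+09 micron (4 s.f.). Final answer: 6.425e+09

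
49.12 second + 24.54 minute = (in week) 49.12 second = 49.12 s. 1 minute = 60 s, so 24.54 minute = 24.54 * 60 = 1472.4 s. Sum: 49.12 + 1472.4 = 1521.52 s. 1 week = 604800 s, so 1521.52 s = 1521.52 / 604800 = 0.0025157407 week ≈ 0.002516 week (4 s.f.). Final answer: 0.002516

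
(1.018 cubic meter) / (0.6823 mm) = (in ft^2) 1.018 cubic meter = 1.018 m^3. 1 mm = 0.001 m, so 0.6823 mm = 0.6823 * 0.001 = 0.0006823 m. Combine: 1.018 m^3 / 0.0006823 m = 1492.0123 m^2. 1 ft^2 = 0.09290304 m^2, so 1492.0123 m^2 = 1492.0123 / 0.09290304 = 16059.887 ft^2 ≈ 1.606e+04 ft^2 (4 s.f.). Final answer: 1.606e+04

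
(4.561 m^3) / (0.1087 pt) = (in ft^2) 4.561 m^3 is already in m^3. 1 pt = 0.00035277778 m, so 0.1087 pt = 0.1087 * 0.00035277778 = 3.8346944e-05 m. Combine: 4.561 m^3 / 3.8346944e-05 m = 118940.38 m^2. 1 ft^2 = 0.09290304 m^2, so 118940.38 m^2 = 118940.38 / 0.09290304 = 1280263.6 ft^2 ≈ 1.28e+06 ft^2 (4 s.f.). Final answer: 1.28e+06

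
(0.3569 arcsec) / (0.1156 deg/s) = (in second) 1 arcsec = 4.8481368e-06 rad, so 0.3569 arcsec = 0.3569 * 4.8481368e-06 = 1.7303e-06 rad. 1 deg/s = 0.017453293 rad/s, so 0.1156 deg/s = 0.1156 * 0.017453293 = 0.0020176006 rad/s. Combine: 1.7303e-06 rad / 0.0020176006 rad/s = 0.00085760285 s. 0.00085760285 s = 0.00085760285 second ≈ 0.0008576 second (4 s.f.). Final answer: 0.0008576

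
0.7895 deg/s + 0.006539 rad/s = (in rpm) 0.194. Check: 1 deg/s = 0.017453293 rad/s, so 0.7895 deg/s = 0.7895 * 0.017453293 = 0.013779374 rad/s. 0.006539 rad/s is already in rad/s. Sum: 0.013779374 + 0.006539 = 0.020318374 rad/s. 1 rpm = 0.10471976 rad/s, so 0.020318374 rad/s = 0.020318374 / 0.10471976 = 0.19402618 rpm ≈ 0.194 rpm (4 s.f.).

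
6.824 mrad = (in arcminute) 1 mrad = 0.001 rad, so 6.824 mrad = 6.824 * 0.001 = 0.006824 rad. 1 arcminute = 0.00029088821 rad, so 0.006824 rad = 0.006824 / 0.00029088821 = 23.459184 arcminute ≈ 23.46 arcminute (4 s.f.). Final answer: 23.46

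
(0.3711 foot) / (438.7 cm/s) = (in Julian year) 1 foot = 0.3048 m, so 0.3711 foot = 0.3711 * 0.3048 = 0.11311128 m. 1 cm/s = 0.01 m/s, so 438.7 cm/s = 438.7 * 0.01 = 4.387 m/s. Combine: 0.11311128 m / 4.387 m/s = 0.025783287 s. 1 Julian year = 31557600 s, so 0.025783287 s = 0.025783287 / 31557600 = 8.1702306e-10 Julian year ≈ 8.17e-10 Julian year (4 s.f.). Final answer: 8.17e-10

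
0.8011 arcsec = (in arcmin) 1 arcsec = 4.8481368e-06 rad, so 0.8011 arcsec = 0.8011 * 4.8481368e-06 = 3.8838424e-06 rad. 1 arcmin = 0.00029088821 rad, so 3.8838424e-06 rad = 3.8838424e-06 / 0.00029088821 = 0.013351667 arcmin ≈ 0.01335 arcmin (4 s.f.). Final answer: 0.01335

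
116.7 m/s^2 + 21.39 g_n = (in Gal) 3.265e+04. Check: 116.7 m/s^2 is already in m/s^2. 1 g_n = 9.80665 m/s^2, so 21.39 g_n = 21.39 * 9.80665 = 209.76424 m/s^2. Sum: 116.7 + 209.76424 = 326.46424 m/s^2. 1 Gal = 0.01 m/s^2, so 326.46424 m/s^2 = 326.46424 / 0.01 = 32646.424 Gal ≈ 3.265e+04 Gal (4 s.f.).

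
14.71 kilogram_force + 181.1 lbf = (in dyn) 9.498e+07. Check: 1 kilogram_force = 9.80665 N, so 14.71 kilogram_force = 14.71 * 9.80665 = 144.25582 N. 1 lbf = 4.4482216 N, so 181.1 lbf = 181.1 * 4.4482216 = 805.57293 N. Sum: 144.25582 + 805.57293 = 949.82876 N. 1 dyn = 1e-05 N, so 949.82876 N = 949.82876 / 1e-05 = 94982876 dyn ≈ 9.498e+07 dyn (4 s.f.).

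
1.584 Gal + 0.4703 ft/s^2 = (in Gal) 15.92. Check: 1 Gal = 0.01 m/s^2, so 1.584 Gal = 1.584 * 0.01 = 0.01584 m/s^2. 1 ft/s^2 = 0.3048 m/s^2, so 0.4703 ft/s^2 = 0.4703 * 0.3048 = 0.14334744 m/s^2. Sum: 0.01584 + 0.14334744 = 0.15918744 m/s^2. 1 Gal = 0.01 m/s^2, so 0.15918744 m/s^2 = 0.15918744 / 0.01 = 15.918744 Gal ≈ 15.92 Gal (4 s.f.).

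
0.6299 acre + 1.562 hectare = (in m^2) 1.817e+04. Check: 1 acre = 4046.8564 m^2, so 0.6299 acre = 0.6299 * 4046.8564 = 2549.1149 m^2. 1 hectare = 10000 m^2, so 1.562 hectare = 1.562 * 10000 = 15620 m^2. Sum: 2549.1149 + 15620 = 18169.115 m^2. Result: 18169.115 m^2 ≈ 1.817e+04 m^2 (4 s.f.).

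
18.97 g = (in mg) 1 g = 0.001 kg, so 18.97 g = 18.97 * 0.001 = 0.01897 kg. 1 mg = 1e-06 kg, so 0.01897 kg = 0.01897 / 1e-06 = 18970 mg ≈ 1.897e+04 mg (4 s.f.). Final answer: 1.897e+04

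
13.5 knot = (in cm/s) 1 knot = 0.51444444 m/s, so 13.5 knot = 13.5 * 0.51444444 = 6.945 m/s. 1 cm/s = 0.01 m/s, so 6.945 m/s = 6.945 / 0.01 = 694.5 cm/s. Final answer: 694.5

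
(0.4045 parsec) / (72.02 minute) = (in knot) 1 parsec = 3.0856776e+16 m, so 0.4045 parsec = 0.4045 * 3.0856776e+16 = 1.2481566e+16 m. 1 minute = 60 s, so 72.02 minute = 72.02 * 60 = 4321.2 s. Combine: 1.2481566e+16 m / 4321.2 s = 2.888449e+12 m/s. 1 knot = 0.51444444 m/s, so 2.888449e+12 m/s = 2.888449e+12 / 0.51444444 = 5.6146957e+12 knot ≈ 5.615e+12 knot (4 s.f.). Final answer: 5.615e+12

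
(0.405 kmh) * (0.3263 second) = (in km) 3.671e-05. Check: 1 kmh = 0.27777778 m/s, so 0.405 kmh = 0.405 * 0.27777778 = 0.1125 m/s. 0.3263 second = 0.3263 s. Combine: 0.1125 m/s * 0.3263 s = 0.03670875 m. 1 km = 1000 m, so 0.03670875 m = 0.03670875 / 1000 = 3.670875e-05 km ≈ 3.671e-05 km (4 s.f.).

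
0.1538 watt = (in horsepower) 0.0002062. Check: 0.1538 watt = 0.1538 W. 1 horsepower = 745.69987 W, so 0.1538 W = 0.1538 / 745.69987 = 0.0002062492 horsepower ≈ 0.0002062 horsepower (4 s.f.).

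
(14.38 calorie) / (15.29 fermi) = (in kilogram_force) 1 calorie = 4.184 J, so 14.38 calorie = 14.38 * 4.184 = 60.16592 J. 1 fermi = 1e-15 m, so 15.29 fermi = 15.29 * 1e-15 = 1.529e-14 m. Combine: 60.16592 J / 1.529e-14 m = 3.934985e+15 N. 1 kilogram_force = 9.80665 N, so 3.934985e+15 N = 3.934985e+15 / 9.80665 = 4.012568e+14 kilogram_force ≈ 4.013e+14 kilogram_force (4 s.f.). Final answer: 4.013e+14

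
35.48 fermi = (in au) 2.372e-25. Check: 1 fermi = 1e-15 m, so 35.48 fermi = 35.48 * 1e-15 = 3.548e-14 m. 1 au = 1.4959787e+11 m, so 3.548e-14 m = 3.548e-14 / 1.4959787e+11 = 2.3716915e-25 au ≈ 2.372e-25 au (4 s.f.).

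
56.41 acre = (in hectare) 22.83. Check: 1 acre = 4046.8564 m^2, so 56.41 acre = 56.41 * 4046.8564 = 228283.17 m^2. 1 hectare = 10000 m^2, so 228283.17 m^2 = 228283.17 / 10000 = 22.828317 hectare ≈ 22.83 hectare (4 s.f.).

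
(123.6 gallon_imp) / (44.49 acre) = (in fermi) 3.121e+09. Check: 1 gallon_imp = 0.00454609 m^3, so 123.6 gallon_imp = 123.6 * 0.00454609 = 0.56189672 m^3. 1 acre = 4046.8564 m^2, so 44.49 acre = 44.49 * 4046.8564 = 180044.64 m^2. Combine: 0.56189672 m^3 / 180044.64 m^2 = 3.1208745e-06 m. 1 fermi = 1e-15 m, so 3.1208745e-06 m = 3.1208745e-06 / 1e-15 = 3.1208745e+09 fermi ≈ 3.121e+09 fermi (4 s.f.).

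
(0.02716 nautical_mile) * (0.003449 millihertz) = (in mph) 0.0003881. Check: 1 nautical_mile = 1852 m, so 0.02716 nautical_mile = 0.02716 * 1852 = 50.30032 m. 1 millihertz = 0.001 Hz, so 0.003449 millihertz = 0.003449 * 0.001 = 3.449e-06 Hz. Combine: 50.30032 m * 3.449e-06 Hz = 0.0001734858 m/s. 1 mph = 0.44704 m/s, so 0.0001734858 m/s = 0.0001734858 / 0.44704 = 0.00038807669 mph ≈ 0.0003881 mph (4 s.f.).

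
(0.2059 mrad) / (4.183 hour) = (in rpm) 1.306e-07. Check: 1 mrad = 0.001 rad, so 0.2059 mrad = 0.2059 * 0.001 = 0.0002059 rad. 1 hour = 3600 s, so 4.183 hour = 4.183 * 3600 = 15058.8 s. Combine: 0.0002059 rad / 15058.8 s = 1.3673068e-08 rad/s. 1 rpm = 0.10471976 rad/s, so 1.3673068e-08 rad/s = 1.3673068e-08 / 0.10471976 = 1.3056818e-07 rpm ≈ 1.306e-07 rpm (4 s.f.).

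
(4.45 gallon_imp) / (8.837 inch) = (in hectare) 9.013e-06. Check: 1 gallon_imp = 0.00454609 m^3, so 4.45 gallon_imp = 4.45 * 0.00454609 = 0.020230101 m^3. 1 inch = 0.0254 m, so 8.837 inch = 8.837 * 0.0254 = 0.2244598 m. Combine: 0.020230101 m^3 / 0.2244598 m = 0.090127945 m^2. 1 hectare = 10000 m^2, so 0.090127945 m^2 = 0.090127945 / 10000 = 9.0127945e-06 hectare ≈ 9.013e-06 hectare (4 s.f.).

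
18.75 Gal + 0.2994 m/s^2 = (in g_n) 0.04965. Check: 1 Gal = 0.01 m/s^2, so 18.75 Gal = 18.75 * 0.01 = 0.1875 m/s^2. 0.2994 m/s^2 is already in m/s^2. Sum: 0.1875 + 0.2994 = 0.4869 m/s^2. 1 g_n = 9.80665 m/s^2, so 0.4869 m/s^2 = 0.4869 / 9.80665 = 0.049649982 g_n ≈ 0.04965 g_n (4 s.f.).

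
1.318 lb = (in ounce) 21.09. Check: 1 lb = 0.45359237 kg, so 1.318 lb = 1.318 * 0.45359237 = 0.59783474 kg. 1 ounce = 0.028349523 kg, so 0.59783474 kg = 0.59783474 / 0.028349523 = 21.088 ounce ≈ 21.09 ounce (4 s.f.).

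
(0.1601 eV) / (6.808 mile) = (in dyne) 2.341e-19. Check: 1 eV = 1.6021766e-19 J, so 0.1601 eV = 0.1601 * 1.6021766e-19 = 2.5650848e-20 J. 1 mile = 1609.344 m, so 6.808 mile = 6.808 * 1609.344 = 10956.414 m. Combine: 2.5650848e-20 J / 10956.414 m = 2.3411718e-24 N. 1 dyne = 1e-05 N, so 2.3411718e-24 N = 2.3411718e-24 / 1e-05 = 2.3411718e-19 dyne ≈ 2.341e-19 dyne (4 s.f.).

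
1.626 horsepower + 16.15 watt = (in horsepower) 1 horsepower = 745.69987 W, so 1.626 horsepower = 1.626 * 745.69987 = 1212.508 W. 16.15 watt = 16.15 W. Sum: 1212.508 + 16.15 = 1228.658 W. 1 horsepower = 745.69987 W, so 1228.658 W = 1228.658 / 745.69987 = 1.6476575 horsepower ≈ 1.648 horsepower (4 s.f.). Final answer: 1.648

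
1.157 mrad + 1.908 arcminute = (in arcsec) 1 mrad = 0.001 rad, so 1.157 mrad = 1.157 * 0.001 = 0.001157 rad. 1 arcminute = 0.00029088821 rad, so 1.908 arcminute = 1.908 * 0.00029088821 = 0.0005550147 rad. Sum: 0.001157 + 0.0005550147 = 0.0017120147 rad. 1 arcsec = 4.8481368e-06 rad, so 0.0017120147 rad = 0.0017120147 / 4.8481368e-06 = 353.12838 arcsec ≈ 353.1 arcsec (4 s.f.). Final answer: 353.1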